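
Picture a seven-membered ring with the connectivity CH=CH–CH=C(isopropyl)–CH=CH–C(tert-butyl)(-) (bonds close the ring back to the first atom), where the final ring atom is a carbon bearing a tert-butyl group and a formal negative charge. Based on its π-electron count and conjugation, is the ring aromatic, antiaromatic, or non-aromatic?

Antiaromatic

Check conjugation: every atom in a ring double bond is sp² and brings one electron to the p orbital; the carbanion's lone pair occupies the p orbital — every position has a p orbital, so the cyclic π system is continuous.
Counting π electrons: 3 × 2 = 6 from the double-bond units + 2 from the C(tert-butyl)(-) atom = 8.
A 4n π count (8, n = 2) in a planar conjugated ring means antiaromatic.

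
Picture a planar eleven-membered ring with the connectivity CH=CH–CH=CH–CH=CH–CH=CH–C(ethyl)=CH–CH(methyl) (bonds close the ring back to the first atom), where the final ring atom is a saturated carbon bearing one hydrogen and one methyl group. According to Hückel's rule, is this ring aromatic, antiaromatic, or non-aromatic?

Non-aromatic

The CH(methyl) carbon is saturated: that saturated carbon is sp³ and has no p orbital in the ring π system. Conjugation is not continuous around the ring.
A ring that is not fully conjugated cannot be aromatic or antiaromatic regardless of its π-electron count.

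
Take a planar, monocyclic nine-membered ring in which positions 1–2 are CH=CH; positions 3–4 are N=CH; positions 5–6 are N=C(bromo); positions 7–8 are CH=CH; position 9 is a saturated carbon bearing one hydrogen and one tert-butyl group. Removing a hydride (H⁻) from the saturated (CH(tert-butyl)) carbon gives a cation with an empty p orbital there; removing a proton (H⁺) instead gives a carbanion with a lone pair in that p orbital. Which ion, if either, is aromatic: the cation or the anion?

Once that carbon is sp², every ring atom has a p orbital and both ions are fully conjugated.
Cation: 4 × 2 + 0 = 8 π electrons → 4(2), antiaromatic.
Anion: 4 × 2 + 2 = 10 π electrons → 4(2)+2, aromatic.

The anion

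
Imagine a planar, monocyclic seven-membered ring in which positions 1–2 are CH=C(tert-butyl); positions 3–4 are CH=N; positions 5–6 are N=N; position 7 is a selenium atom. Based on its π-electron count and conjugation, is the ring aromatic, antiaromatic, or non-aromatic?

All ring atoms are sp² and supply a p orbital to the ring (the double-bond atoms are sp², each contributing one p electron; each =N– nitrogen is pyridine-type (lone pair in the sp² plane, one electron in the p orbital); the selenium donates one lone pair from its p orbital); the conjugation is uninterrupted.
Tallying contributions gives 3 × 2 = 6 from the double-bond units + 2 from the Se atom = 8.
8 = 4(2); a planar, fully conjugated 4n system is antiaromatic.

Antiaromatic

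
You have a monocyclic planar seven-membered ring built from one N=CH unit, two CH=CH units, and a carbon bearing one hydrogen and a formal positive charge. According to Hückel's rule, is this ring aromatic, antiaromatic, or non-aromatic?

Aromatic

Check conjugation: the double-bond atoms are sp², each contributing one p electron; each =N– nitrogen is pyridine-type (lone pair in the sp² plane, one electron in the p orbital); the carbocation has an empty p orbital — every position has a p orbital, so the cyclic π system is continuous.
Counting π electrons: 3 × 2 = 6 from the double-bond units + 0 from the CH(+) atom = 6.
With 6 π electrons (n = 1), the Hückel 4n+2 condition holds.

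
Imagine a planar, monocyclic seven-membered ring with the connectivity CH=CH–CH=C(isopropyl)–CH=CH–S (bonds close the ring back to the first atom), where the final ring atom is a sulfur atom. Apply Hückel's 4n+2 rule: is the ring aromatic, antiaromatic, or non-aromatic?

All ring atoms are sp² and supply a p orbital to the ring (the double-bond atoms are sp², each contributing one p electron; the sulfur donates one lone pair from its p orbital); the conjugation is uninterrupted.
Adding the contributions, 3 × 2 = 6 from the double-bond units + 2 from the S atom = 8.
A 4n π count (8, n = 2) in a planar conjugated ring means antiaromatic.

Antiaromatic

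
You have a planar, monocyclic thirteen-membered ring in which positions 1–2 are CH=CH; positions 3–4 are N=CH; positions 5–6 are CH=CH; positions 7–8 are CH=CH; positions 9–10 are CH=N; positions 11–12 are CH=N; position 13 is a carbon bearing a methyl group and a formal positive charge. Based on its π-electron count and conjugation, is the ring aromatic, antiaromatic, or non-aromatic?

Antiaromatic

All ring atoms are sp² and supply a p orbital to the ring (the double-bond atoms are sp², each contributing one p electron; each sp² =N– keeps its lone pair in-plane and puts one electron into the π system; the carbocation has an empty p orbital); the conjugation is uninterrupted.
π-electron count: 6 × 2 = 12 from the double-bond units + 0 from the C(methyl)(+) atom = 12.
12 = 4(3); a planar, fully conjugated 4n system is antiaromatic.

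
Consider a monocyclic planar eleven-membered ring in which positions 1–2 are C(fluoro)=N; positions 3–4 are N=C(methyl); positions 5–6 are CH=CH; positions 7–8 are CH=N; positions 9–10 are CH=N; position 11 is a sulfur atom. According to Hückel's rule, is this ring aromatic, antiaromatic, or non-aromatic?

Antiaromatic

Every ring atom contributes a p orbital perpendicular to the ring (every atom in a ring double bond is sp² and brings one electron to the p orbital; each =N– nitrogen is pyridine-type (lone pair in the sp² plane, one electron in the p orbital); the sulfur donates one lone pair from its p orbital), so the π system is cyclic and fully conjugated.
Tallying contributions gives 5 × 2 = 10 from the double-bond units + 2 from the S atom = 12.
12 is a 4n count (n = 3), so the planar conjugated ring is antiaromatic.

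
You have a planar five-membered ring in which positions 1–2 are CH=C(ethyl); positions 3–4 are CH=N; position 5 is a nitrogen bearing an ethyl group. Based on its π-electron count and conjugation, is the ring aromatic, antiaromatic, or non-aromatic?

Every ring atom contributes a p orbital perpendicular to the ring (each doubly-bonded ring atom is sp² with one p-orbital electron; each sp² =N– keeps its lone pair in-plane and puts one electron into the π system; the pyrrole-type nitrogen donates its lone pair from the p orbital), so the π system is cyclic and fully conjugated.
Tallying contributions gives 2 × 2 = 4 from the double-bond units + 2 from the N(ethyl) atom = 6.
That gives a 4n+2 count (6, n = 1).

Aromatic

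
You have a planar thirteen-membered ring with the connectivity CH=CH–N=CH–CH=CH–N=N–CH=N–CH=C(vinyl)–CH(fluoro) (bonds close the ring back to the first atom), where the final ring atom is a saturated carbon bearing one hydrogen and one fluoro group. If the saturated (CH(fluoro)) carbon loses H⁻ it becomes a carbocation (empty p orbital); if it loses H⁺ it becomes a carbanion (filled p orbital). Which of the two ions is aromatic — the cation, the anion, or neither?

Once that carbon is sp², every ring atom has a p orbital and both ions are fully conjugated.
Cation: 6 × 2 + 0 = 12 π electrons → 4(3), antiaromatic.
Anion: 6 × 2 + 2 = 14 π electrons → 4(3)+2, aromatic.

The anion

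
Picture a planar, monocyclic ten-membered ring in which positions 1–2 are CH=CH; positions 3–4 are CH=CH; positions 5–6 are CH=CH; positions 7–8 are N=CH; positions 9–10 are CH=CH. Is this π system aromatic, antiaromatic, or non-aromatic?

Check conjugation: each doubly-bonded ring atom is sp² with one p-orbital electron; each sp² =N– keeps its lone pair in-plane and puts one electron into the π system — every position has a p orbital, so the cyclic π system is continuous.
π-electron count: 5 × 2 = 10 from the 5 double-bond units.
10 = 4(2) + 2, which satisfies Hückel's 4n+2 rule.

Aromatic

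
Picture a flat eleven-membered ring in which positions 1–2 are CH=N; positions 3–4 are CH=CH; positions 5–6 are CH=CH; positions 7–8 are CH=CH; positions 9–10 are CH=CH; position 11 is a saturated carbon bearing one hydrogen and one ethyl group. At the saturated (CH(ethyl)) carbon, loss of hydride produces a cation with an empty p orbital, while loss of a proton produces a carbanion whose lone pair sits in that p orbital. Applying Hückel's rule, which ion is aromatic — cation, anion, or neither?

Once that carbon is sp², every ring atom has a p orbital and both ions are fully conjugated.
Cation: 5 × 2 + 0 = 10 π electrons → 4(2)+2, aromatic.
Anion: 5 × 2 + 2 = 12 π electrons → 4(3), antiaromatic.

The cation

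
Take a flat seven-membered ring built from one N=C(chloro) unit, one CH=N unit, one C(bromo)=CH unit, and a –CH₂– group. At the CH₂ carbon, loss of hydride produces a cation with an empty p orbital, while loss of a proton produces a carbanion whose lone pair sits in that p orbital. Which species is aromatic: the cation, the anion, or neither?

In either ion the ring is fully conjugated: every atom, including the new sp² carbon, supplies a p orbital.
Cation: 3 × 2 + 0 = 6 π electrons → 4(1)+2, aromatic.
Anion: 3 × 2 + 2 = 8 π electrons → 4(2), antiaromatic.

The cation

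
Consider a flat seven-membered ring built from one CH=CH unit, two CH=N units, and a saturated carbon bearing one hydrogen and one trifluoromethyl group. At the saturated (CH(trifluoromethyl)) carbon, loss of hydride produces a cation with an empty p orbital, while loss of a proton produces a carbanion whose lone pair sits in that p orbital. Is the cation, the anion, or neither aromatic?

The cation

Once that carbon is sp², every ring atom has a p orbital and both ions are fully conjugated.
Cation: 3 × 2 + 0 = 6 π electrons → 4(1)+2, aromatic.
Anion: 3 × 2 + 2 = 8 π electrons → 4(2), antiaromatic.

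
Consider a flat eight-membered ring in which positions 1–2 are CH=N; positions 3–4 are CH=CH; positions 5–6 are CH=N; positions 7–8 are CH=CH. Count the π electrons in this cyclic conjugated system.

8

The p orbitals form a continuous loop: every atom in a ring double bond is sp² and brings one electron to the p orbital; each sp² =N– keeps its lone pair in-plane and puts one electron into the π system. The ring is fully conjugated.
Adding the contributions, 4 × 2 = 8 from the 4 double-bond units.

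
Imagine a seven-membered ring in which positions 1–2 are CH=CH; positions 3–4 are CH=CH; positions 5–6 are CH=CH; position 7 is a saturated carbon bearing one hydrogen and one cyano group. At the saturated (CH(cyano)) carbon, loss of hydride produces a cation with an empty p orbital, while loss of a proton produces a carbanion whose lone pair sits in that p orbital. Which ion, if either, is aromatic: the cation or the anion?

Once that carbon is sp², every ring atom has a p orbital and both ions are fully conjugated.
Cation: 3 × 2 + 0 = 6 π electrons → 4(1)+2, aromatic.
Anion: 3 × 2 + 2 = 8 π electrons → 4(2), antiaromatic.

The cation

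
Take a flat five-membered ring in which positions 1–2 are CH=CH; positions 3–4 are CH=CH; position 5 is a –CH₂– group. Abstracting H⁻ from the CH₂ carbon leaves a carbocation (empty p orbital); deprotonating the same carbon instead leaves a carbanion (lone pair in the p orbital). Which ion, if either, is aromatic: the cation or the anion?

In either ion the ring is fully conjugated: every atom, including the new sp² carbon, supplies a p orbital.
Cation: 2 × 2 + 0 = 4 π electrons → 4(1), antiaromatic.
Anion: 2 × 2 + 2 = 6 π electrons → 4(1)+2, aromatic.

The anion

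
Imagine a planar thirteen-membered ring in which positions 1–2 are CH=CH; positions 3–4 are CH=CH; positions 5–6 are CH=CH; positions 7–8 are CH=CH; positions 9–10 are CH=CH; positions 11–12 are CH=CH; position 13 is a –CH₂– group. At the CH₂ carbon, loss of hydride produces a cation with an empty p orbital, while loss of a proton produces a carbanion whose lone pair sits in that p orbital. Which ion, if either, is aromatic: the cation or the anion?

In either ion the ring is fully conjugated: every atom, including the new sp² carbon, supplies a p orbital.
Cation: 6 × 2 + 0 = 12 π electrons → 4(3), antiaromatic.
Anion: 6 × 2 + 2 = 14 π electrons → 4(3)+2, aromatic.

The anion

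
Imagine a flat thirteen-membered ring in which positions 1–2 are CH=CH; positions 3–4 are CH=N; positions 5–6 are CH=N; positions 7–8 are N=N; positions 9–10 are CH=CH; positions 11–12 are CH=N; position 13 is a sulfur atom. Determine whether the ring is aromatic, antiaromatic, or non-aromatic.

Aromatic

All ring atoms are sp² and supply a p orbital to the ring (every atom in a ring double bond is sp² and brings one electron to the p orbital; each sp² =N– keeps its lone pair in-plane and puts one electron into the π system; the sulfur donates one lone pair from its p orbital); the conjugation is uninterrupted.
Adding the contributions, 6 × 2 = 12 from the double-bond units + 2 from the S atom = 14.
That gives a 4n+2 count (14, n = 3).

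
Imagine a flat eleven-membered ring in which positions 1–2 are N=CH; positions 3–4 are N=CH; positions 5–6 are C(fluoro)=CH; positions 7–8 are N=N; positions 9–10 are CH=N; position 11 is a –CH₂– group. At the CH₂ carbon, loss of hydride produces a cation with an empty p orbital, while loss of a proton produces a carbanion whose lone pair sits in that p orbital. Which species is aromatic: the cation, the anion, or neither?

The cation

In both ions every ring atom is sp² and contributes a p orbital, so both rings are fully conjugated.
Cation: 5 × 2 + 0 = 10 π electrons → 4(2)+2, aromatic.
Anion: 5 × 2 + 2 = 12 π electrons → 4(3), antiaromatic.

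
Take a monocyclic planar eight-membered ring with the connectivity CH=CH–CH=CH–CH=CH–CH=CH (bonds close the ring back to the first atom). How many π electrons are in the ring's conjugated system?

8

The p orbitals form a continuous loop: the double-bond atoms are sp², each contributing one p electron. The ring is fully conjugated.
Counting π electrons: 4 × 2 = 8 from the 4 double-bond units.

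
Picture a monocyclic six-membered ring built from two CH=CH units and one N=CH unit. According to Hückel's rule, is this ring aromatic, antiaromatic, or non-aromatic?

Check conjugation: each doubly-bonded ring atom is sp² with one p-orbital electron; the doubly-bonded nitrogens are pyridine-type — their lone pairs lie in the ring plane, leaving one electron in the p orbital — every position has a p orbital, so the cyclic π system is continuous.
Counting π electrons: 3 × 2 = 6 from the 3 double-bond units.
6 = 4(1) + 2, which satisfies Hückel's 4n+2 rule.

Aromatic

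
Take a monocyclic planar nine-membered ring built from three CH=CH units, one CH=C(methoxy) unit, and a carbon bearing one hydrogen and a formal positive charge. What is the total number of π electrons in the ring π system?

8

Every ring atom contributes a p orbital perpendicular to the ring (every atom in a ring double bond is sp² and brings one electron to the p orbital; the carbocation has an empty p orbital), so the π system is cyclic and fully conjugated.
Adding the contributions, 4 × 2 = 8 from the double-bond units + 0 from the CH(+) atom = 8.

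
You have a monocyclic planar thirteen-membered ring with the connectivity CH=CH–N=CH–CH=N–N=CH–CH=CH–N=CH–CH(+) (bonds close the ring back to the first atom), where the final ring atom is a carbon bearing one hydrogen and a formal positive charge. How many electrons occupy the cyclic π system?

Check conjugation: the double-bond atoms are sp², each contributing one p electron; each sp² =N– keeps its lone pair in-plane and puts one electron into the π system; the carbocation has an empty p orbital — every position has a p orbital, so the cyclic π system is continuous.
Counting π electrons: 6 × 2 = 12 from the double-bond units + 0 from the CH(+) atom = 12.

12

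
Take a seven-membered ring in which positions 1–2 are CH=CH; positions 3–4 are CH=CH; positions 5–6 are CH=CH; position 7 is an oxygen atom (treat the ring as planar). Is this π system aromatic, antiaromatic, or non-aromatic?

Antiaromatic

The p orbitals form a continuous loop: the double-bond atoms are sp², each contributing one p electron; the oxygen donates one lone pair from its p orbital. The ring is fully conjugated.
π-electron count: 3 × 2 = 6 from the double-bond units + 2 from the O atom = 8.
8 = 4(2); a planar, fully conjugated 4n system is antiaromatic.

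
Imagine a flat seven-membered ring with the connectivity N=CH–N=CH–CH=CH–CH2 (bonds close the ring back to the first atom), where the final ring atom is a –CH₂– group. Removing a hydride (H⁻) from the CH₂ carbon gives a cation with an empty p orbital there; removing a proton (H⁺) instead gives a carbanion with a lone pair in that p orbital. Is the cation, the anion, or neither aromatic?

Once that carbon is sp², every ring atom has a p orbital and both ions are fully conjugated.
Cation: 3 × 2 + 0 = 6 π electrons → 4(1)+2, aromatic.
Anion: 3 × 2 + 2 = 8 π electrons → 4(2), antiaromatic.

The cation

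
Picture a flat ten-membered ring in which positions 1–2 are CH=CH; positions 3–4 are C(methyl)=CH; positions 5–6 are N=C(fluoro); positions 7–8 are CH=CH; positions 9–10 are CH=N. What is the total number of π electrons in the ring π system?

All ring atoms are sp² and supply a p orbital to the ring (every atom in a ring double bond is sp² and brings one electron to the p orbital; each =N– nitrogen is pyridine-type (lone pair in the sp² plane, one electron in the p orbital)); the conjugation is uninterrupted.
Tallying contributions gives 5 × 2 = 10 from the 5 double-bond units.

10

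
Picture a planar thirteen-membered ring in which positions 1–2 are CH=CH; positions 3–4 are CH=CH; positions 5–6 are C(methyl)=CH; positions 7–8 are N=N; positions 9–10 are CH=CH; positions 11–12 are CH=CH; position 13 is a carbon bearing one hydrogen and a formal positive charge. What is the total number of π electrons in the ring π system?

Check conjugation: every atom in a ring double bond is sp² and brings one electron to the p orbital; each sp² =N– keeps its lone pair in-plane and puts one electron into the π system; the carbocation has an empty p orbital — every position has a p orbital, so the cyclic π system is continuous.
π-electron count: 6 × 2 = 12 from the double-bond units + 0 from the CH(+) atom = 12.

12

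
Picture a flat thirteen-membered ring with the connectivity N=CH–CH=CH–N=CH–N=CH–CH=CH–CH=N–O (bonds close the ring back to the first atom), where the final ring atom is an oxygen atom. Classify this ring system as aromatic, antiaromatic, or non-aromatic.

Every ring atom contributes a p orbital perpendicular to the ring (the double-bond atoms are sp², each contributing one p electron; each =N– nitrogen is pyridine-type (lone pair in the sp² plane, one electron in the p orbital); the oxygen donates one lone pair from its p orbital), so the π system is cyclic and fully conjugated.
π-electron count: 6 × 2 = 12 from the double-bond units + 2 from the O atom = 14.
That gives a 4n+2 count (14, n = 3).

Aromatic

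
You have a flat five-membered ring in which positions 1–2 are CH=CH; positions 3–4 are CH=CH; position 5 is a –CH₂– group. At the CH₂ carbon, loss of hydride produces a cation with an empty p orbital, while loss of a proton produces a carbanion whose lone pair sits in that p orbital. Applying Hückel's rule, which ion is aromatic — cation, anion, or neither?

The anion

Once that carbon is sp², every ring atom has a p orbital and both ions are fully conjugated.
Cation: 2 × 2 + 0 = 4 π electrons → 4(1), antiaromatic.
Anion: 2 × 2 + 2 = 6 π electrons → 4(1)+2, aromatic.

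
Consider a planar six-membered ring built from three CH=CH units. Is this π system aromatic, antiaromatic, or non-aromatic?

Aromatic

Every ring atom contributes a p orbital perpendicular to the ring (the double-bond atoms are sp², each contributing one p electron), so the π system is cyclic and fully conjugated.
Adding the contributions, 3 × 2 = 6 from the 3 double-bond units.
6 = 4(1) + 2, which satisfies Hückel's 4n+2 rule.
This is benzene.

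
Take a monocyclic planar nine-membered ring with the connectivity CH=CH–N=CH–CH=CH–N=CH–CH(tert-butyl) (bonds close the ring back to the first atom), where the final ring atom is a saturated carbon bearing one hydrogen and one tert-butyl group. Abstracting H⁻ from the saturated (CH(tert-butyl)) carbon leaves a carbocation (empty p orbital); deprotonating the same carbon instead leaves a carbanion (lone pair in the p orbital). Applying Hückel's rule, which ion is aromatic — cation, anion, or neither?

Once that carbon is sp², every ring atom has a p orbital and both ions are fully conjugated.
Cation: 4 × 2 + 0 = 8 π electrons → 4(2), antiaromatic.
Anion: 4 × 2 + 2 = 10 π electrons → 4(2)+2, aromatic.

The anion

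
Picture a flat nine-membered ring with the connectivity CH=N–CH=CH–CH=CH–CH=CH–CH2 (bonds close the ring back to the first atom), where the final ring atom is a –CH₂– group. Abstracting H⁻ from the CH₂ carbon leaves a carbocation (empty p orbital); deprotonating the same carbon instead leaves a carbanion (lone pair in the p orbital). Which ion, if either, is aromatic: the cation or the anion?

Both ions have a continuous loop of p orbitals — each ring atom is sp².
Cation: 4 × 2 + 0 = 8 π electrons → 4(2), antiaromatic.
Anion: 4 × 2 + 2 = 10 π electrons → 4(2)+2, aromatic.

The anion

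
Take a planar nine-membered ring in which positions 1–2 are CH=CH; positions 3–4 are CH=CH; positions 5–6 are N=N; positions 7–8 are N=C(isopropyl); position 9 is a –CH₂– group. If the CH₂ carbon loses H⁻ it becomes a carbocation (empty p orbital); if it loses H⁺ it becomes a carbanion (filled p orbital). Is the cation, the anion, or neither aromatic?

The anion

Once that carbon is sp², every ring atom has a p orbital and both ions are fully conjugated.
Cation: 4 × 2 + 0 = 8 π electrons → 4(2), antiaromatic.
Anion: 4 × 2 + 2 = 10 π electrons → 4(2)+2, aromatic.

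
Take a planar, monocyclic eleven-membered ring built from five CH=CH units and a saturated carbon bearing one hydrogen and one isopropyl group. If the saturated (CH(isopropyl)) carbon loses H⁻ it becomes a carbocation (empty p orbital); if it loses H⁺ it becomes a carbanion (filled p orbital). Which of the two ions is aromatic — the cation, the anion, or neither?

The cation

In both ions every ring atom is sp² and contributes a p orbital, so both rings are fully conjugated.
Cation: 5 × 2 + 0 = 10 π electrons → 4(2)+2, aromatic.
Anion: 5 × 2 + 2 = 12 π electrons → 4(3), antiaromatic.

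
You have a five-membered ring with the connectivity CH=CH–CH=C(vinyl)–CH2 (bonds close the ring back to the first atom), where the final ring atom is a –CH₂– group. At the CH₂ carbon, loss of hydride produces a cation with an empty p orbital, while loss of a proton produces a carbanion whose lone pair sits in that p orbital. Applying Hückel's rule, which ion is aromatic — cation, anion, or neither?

The anion

Once that carbon is sp², every ring atom has a p orbital and both ions are fully conjugated.
Cation: 2 × 2 + 0 = 4 π electrons → 4(1), antiaromatic.
Anion: 2 × 2 + 2 = 6 π electrons → 4(1)+2, aromatic.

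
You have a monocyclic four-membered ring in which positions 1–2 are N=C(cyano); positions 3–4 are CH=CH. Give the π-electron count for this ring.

Check conjugation: the double-bond atoms are sp², each contributing one p electron; each sp² =N– keeps its lone pair in-plane and puts one electron into the π system — every position has a p orbital, so the cyclic π system is continuous.
π-electron count: 2 × 2 = 4 from the 2 double-bond units.

4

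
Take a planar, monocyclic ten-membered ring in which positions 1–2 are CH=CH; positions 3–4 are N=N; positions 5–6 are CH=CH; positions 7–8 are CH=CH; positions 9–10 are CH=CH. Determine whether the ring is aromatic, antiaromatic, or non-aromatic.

Aromatic

The p orbitals form a continuous loop: the double-bond atoms are sp², each contributing one p electron; each sp² =N– keeps its lone pair in-plane and puts one electron into the π system. The ring is fully conjugated.
Counting π electrons: 5 × 2 = 10 from the 5 double-bond units.
With 10 π electrons (n = 2), the Hückel 4n+2 condition holds.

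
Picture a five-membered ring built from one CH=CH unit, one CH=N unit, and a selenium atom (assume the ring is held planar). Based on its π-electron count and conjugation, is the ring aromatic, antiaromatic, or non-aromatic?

The p orbitals form a continuous loop: the double-bond atoms are sp², each contributing one p electron; each sp² =N– keeps its lone pair in-plane and puts one electron into the π system; the selenium donates one lone pair from its p orbital. The ring is fully conjugated.
Adding the contributions, 2 × 2 = 4 from the double-bond units + 2 from the Se atom = 6.
With 6 π electrons (n = 1), the Hückel 4n+2 condition holds.

Aromatic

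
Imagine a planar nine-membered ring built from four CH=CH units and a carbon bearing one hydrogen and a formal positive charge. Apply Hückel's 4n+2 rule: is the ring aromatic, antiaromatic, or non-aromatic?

All ring atoms are sp² and supply a p orbital to the ring (every atom in a ring double bond is sp² and brings one electron to the p orbital; the carbocation has an empty p orbital); the conjugation is uninterrupted.
Adding the contributions, 4 × 2 = 8 from the double-bond units + 0 from the CH(+) atom = 8.
8 = 4(2); a planar, fully conjugated 4n system is antiaromatic.

Antiaromatic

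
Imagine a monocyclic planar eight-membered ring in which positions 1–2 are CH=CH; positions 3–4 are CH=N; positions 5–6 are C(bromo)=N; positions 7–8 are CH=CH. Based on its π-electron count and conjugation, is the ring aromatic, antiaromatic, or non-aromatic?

Check conjugation: every atom in a ring double bond is sp² and brings one electron to the p orbital; each =N– nitrogen is pyridine-type (lone pair in the sp² plane, one electron in the p orbital) — every position has a p orbital, so the cyclic π system is continuous.
Tallying contributions gives 4 × 2 = 8 from the 4 double-bond units.
8 = 4(2); a planar, fully conjugated 4n system is antiaromatic.

Antiaromatic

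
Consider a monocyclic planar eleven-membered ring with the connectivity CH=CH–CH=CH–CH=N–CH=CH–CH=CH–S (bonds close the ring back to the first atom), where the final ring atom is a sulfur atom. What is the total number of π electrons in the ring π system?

The p orbitals form a continuous loop: the double-bond atoms are sp², each contributing one p electron; each =N– nitrogen is pyridine-type (lone pair in the sp² plane, one electron in the p orbital); the sulfur donates one lone pair from its p orbital. The ring is fully conjugated.
π-electron count: 5 × 2 = 10 from the double-bond units + 2 from the S atom = 12.

12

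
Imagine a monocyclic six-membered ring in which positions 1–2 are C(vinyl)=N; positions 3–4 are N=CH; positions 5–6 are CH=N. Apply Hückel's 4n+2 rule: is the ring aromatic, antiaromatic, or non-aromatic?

Every ring atom contributes a p orbital perpendicular to the ring (each doubly-bonded ring atom is sp² with one p-orbital electron; each =N– nitrogen is pyridine-type (lone pair in the sp² plane, one electron in the p orbital)), so the π system is cyclic and fully conjugated.
Adding the contributions, 3 × 2 = 6 from the 3 double-bond units.
With 6 π electrons (n = 1), the Hückel 4n+2 condition holds.

Aromatic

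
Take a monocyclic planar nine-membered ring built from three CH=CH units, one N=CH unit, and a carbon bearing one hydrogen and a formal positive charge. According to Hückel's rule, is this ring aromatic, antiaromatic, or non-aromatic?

Every ring atom contributes a p orbital perpendicular to the ring (the double-bond atoms are sp², each contributing one p electron; each =N– nitrogen is pyridine-type (lone pair in the sp² plane, one electron in the p orbital); the carbocation has an empty p orbital), so the π system is cyclic and fully conjugated.
π-electron count: 4 × 2 = 8 from the double-bond units + 0 from the CH(+) atom = 8.
8 is a 4n count (n = 2), so the planar conjugated ring is antiaromatic.

Antiaromatic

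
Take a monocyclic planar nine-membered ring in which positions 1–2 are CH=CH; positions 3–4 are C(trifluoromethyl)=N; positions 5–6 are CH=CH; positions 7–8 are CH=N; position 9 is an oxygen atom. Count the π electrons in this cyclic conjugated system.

10

The p orbitals form a continuous loop: every atom in a ring double bond is sp² and brings one electron to the p orbital; the doubly-bonded nitrogens are pyridine-type — their lone pairs lie in the ring plane, leaving one electron in the p orbital; the oxygen donates one lone pair from its p orbital. The ring is fully conjugated.
Tallying contributions gives 4 × 2 = 8 from the double-bond units + 2 from the O atom = 10.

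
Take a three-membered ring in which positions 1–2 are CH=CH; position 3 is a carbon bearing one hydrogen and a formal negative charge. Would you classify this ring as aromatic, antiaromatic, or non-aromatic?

Antiaromatic

The p orbitals form a continuous loop: each doubly-bonded ring atom is sp² with one p-orbital electron; the carbanion's lone pair occupies the p orbital. The ring is fully conjugated.
Adding the contributions, 1 × 2 = 2 from the double-bond unit + 2 from the CH(-) atom = 4.
4 = 4(1); a planar, fully conjugated 4n system is antiaromatic.
(This ring is the cyclopropenyl anion.)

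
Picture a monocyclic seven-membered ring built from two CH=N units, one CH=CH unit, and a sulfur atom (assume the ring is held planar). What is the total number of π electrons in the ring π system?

The p orbitals form a continuous loop: the double-bond atoms are sp², each contributing one p electron; the doubly-bonded nitrogens are pyridine-type — their lone pairs lie in the ring plane, leaving one electron in the p orbital; the sulfur donates one lone pair from its p orbital. The ring is fully conjugated.
Adding the contributions, 3 × 2 = 6 from the double-bond units + 2 from the S atom = 8.

8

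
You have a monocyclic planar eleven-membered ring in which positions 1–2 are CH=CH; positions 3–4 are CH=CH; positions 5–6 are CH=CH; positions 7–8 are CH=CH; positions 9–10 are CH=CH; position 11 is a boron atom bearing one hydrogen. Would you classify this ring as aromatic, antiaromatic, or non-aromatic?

Aromatic

The p orbitals form a continuous loop: the double-bond atoms are sp², each contributing one p electron; the boron has an empty p orbital. The ring is fully conjugated.
Adding the contributions, 5 × 2 = 10 from the double-bond units + 0 from the BH atom = 10.
That gives a 4n+2 count (10, n = 2).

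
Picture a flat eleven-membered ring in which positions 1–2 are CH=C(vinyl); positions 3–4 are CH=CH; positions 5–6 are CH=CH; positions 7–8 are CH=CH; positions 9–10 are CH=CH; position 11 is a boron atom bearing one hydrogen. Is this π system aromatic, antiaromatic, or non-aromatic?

Aromatic

Check conjugation: every atom in a ring double bond is sp² and brings one electron to the p orbital; the boron has an empty p orbital — every position has a p orbital, so the cyclic π system is continuous.
π-electron count: 5 × 2 = 10 from the double-bond units + 0 from the BH atom = 10.
Since 10 = 4·2 + 2, the ring meets the 4n+2 criterion.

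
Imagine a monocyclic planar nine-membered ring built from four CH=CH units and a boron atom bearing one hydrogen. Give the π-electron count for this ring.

Check conjugation: the double-bond atoms are sp², each contributing one p electron; the boron has an empty p orbital — every position has a p orbital, so the cyclic π system is continuous.
Adding the contributions, 4 × 2 = 8 from the double-bond units + 0 from the BH atom = 8.

8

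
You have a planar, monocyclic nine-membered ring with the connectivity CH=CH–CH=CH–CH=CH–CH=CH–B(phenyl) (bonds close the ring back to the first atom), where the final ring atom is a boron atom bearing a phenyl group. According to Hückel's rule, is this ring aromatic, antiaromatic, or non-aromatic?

Antiaromatic

Every ring atom contributes a p orbital perpendicular to the ring (every atom in a ring double bond is sp² and brings one electron to the p orbital; the boron has an empty p orbital), so the π system is cyclic and fully conjugated.
Tallying contributions gives 4 × 2 = 8 from the double-bond units + 0 from the B(phenyl) atom = 8.
A 4n π count (8, n = 2) in a planar conjugated ring means antiaromatic.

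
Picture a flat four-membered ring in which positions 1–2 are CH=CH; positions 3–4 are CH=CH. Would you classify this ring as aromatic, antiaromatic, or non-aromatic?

Antiaromatic

All ring atoms are sp² and supply a p orbital to the ring (every atom in a ring double bond is sp² and brings one electron to the p orbital); the conjugation is uninterrupted.
π-electron count: 2 × 2 = 4 from the 2 double-bond units.
4 = 4(1); a planar, fully conjugated 4n system is antiaromatic.
This is cyclobutadiene.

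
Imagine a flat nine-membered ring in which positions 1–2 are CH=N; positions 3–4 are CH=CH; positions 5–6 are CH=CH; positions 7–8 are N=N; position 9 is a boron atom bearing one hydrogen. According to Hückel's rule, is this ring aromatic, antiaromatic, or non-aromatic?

Antiaromatic

All ring atoms are sp² and supply a p orbital to the ring (every atom in a ring double bond is sp² and brings one electron to the p orbital; the doubly-bonded nitrogens are pyridine-type — their lone pairs lie in the ring plane, leaving one electron in the p orbital; the boron has an empty p orbital); the conjugation is uninterrupted.
π-electron count: 4 × 2 = 8 from the double-bond units + 0 from the BH atom = 8.
With 8 = 4·2 π electrons, Hückel's rule classifies the planar ring as antiaromatic.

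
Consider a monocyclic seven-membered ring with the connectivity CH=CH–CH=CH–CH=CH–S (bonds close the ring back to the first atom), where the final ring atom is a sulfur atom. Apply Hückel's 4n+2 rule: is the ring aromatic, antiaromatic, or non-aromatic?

Antiaromatic

The p orbitals form a continuous loop: every atom in a ring double bond is sp² and brings one electron to the p orbital; the sulfur donates one lone pair from its p orbital. The ring is fully conjugated.
π-electron count: 3 × 2 = 6 from the double-bond units + 2 from the S atom = 8.
A 4n π count (8, n = 2) in a planar conjugated ring means antiaromatic.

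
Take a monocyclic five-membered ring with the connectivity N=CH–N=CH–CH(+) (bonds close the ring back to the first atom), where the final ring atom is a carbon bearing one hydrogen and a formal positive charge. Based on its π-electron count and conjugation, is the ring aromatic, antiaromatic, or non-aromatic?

Antiaromatic

Check conjugation: each doubly-bonded ring atom is sp² with one p-orbital electron; the doubly-bonded nitrogens are pyridine-type — their lone pairs lie in the ring plane, leaving one electron in the p orbital; the carbocation has an empty p orbital — every position has a p orbital, so the cyclic π system is continuous.
Adding the contributions, 2 × 2 = 4 from the double-bond units + 0 from the CH(+) atom = 4.
With 4 = 4·1 π electrons, Hückel's rule classifies the planar ring as antiaromatic.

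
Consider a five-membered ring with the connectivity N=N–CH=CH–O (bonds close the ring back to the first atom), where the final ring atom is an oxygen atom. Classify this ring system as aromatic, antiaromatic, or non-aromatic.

Aromatic

All ring atoms are sp² and supply a p orbital to the ring (every atom in a ring double bond is sp² and brings one electron to the p orbital; each sp² =N– keeps its lone pair in-plane and puts one electron into the π system; the oxygen donates one lone pair from its p orbital); the conjugation is uninterrupted.
Counting π electrons: 2 × 2 = 4 from the double-bond units + 2 from the O atom = 6.
6 = 4(1) + 2, which satisfies Hückel's 4n+2 rule.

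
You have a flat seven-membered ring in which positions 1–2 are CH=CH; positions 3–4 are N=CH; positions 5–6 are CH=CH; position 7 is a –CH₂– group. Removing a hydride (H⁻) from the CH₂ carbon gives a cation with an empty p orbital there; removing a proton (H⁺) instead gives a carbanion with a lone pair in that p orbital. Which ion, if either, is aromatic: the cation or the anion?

The cation

In either ion the ring is fully conjugated: every atom, including the new sp² carbon, supplies a p orbital.
Cation: 3 × 2 + 0 = 6 π electrons → 4(1)+2, aromatic.
Anion: 3 × 2 + 2 = 8 π electrons → 4(2), antiaromatic.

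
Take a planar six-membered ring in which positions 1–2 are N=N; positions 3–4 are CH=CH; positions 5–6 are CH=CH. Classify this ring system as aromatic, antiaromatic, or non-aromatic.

Check conjugation: each doubly-bonded ring atom is sp² with one p-orbital electron; the doubly-bonded nitrogens are pyridine-type — their lone pairs lie in the ring plane, leaving one electron in the p orbital — every position has a p orbital, so the cyclic π system is continuous.
Tallying contributions gives 3 × 2 = 6 from the 3 double-bond units.
6 = 4(1) + 2, which satisfies Hückel's 4n+2 rule.

Aromatic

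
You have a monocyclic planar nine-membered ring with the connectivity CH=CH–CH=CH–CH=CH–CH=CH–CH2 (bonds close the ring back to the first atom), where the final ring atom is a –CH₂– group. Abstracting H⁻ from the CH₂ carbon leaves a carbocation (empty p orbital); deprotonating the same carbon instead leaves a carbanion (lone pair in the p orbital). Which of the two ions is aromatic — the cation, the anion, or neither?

The anion

Once that carbon is sp², every ring atom has a p orbital and both ions are fully conjugated.
Cation: 4 × 2 + 0 = 8 π electrons → 4(2), antiaromatic.
Anion: 4 × 2 + 2 = 10 π electrons → 4(2)+2, aromatic.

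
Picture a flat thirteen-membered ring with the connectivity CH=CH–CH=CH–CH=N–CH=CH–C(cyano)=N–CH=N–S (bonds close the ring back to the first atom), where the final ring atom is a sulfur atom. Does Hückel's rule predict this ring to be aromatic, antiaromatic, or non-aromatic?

Every ring atom contributes a p orbital perpendicular to the ring (each doubly-bonded ring atom is sp² with one p-orbital electron; each sp² =N– keeps its lone pair in-plane and puts one electron into the π system; the sulfur donates one lone pair from its p orbital), so the π system is cyclic and fully conjugated.
Counting π electrons: 6 × 2 = 12 from the double-bond units + 2 from the S atom = 14.
14 = 4(3) + 2, which satisfies Hückel's 4n+2 rule.

Aromatic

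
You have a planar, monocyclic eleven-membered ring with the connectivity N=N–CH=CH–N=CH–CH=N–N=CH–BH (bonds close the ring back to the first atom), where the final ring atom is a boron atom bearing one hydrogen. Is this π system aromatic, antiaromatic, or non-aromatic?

The p orbitals form a continuous loop: each doubly-bonded ring atom is sp² with one p-orbital electron; each =N– nitrogen is pyridine-type (lone pair in the sp² plane, one electron in the p orbital); the boron has an empty p orbital. The ring is fully conjugated.
π-electron count: 5 × 2 = 10 from the double-bond units + 0 from the BH atom = 10.
That gives a 4n+2 count (10, n = 2).

Aromatic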